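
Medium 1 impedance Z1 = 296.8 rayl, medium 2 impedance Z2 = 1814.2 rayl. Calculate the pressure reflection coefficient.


Given values:
  Z1 = 296.8 rayl, Z2 = 1814.2 rayl
Formula: R = (Z2 - Z1) / (Z2 + Z1)
Numerator: Z2 - Z1 = 1814.2 - 296.8 = 1517.4
Denominator: Z2 + Z1 = 1814.2 + 296.8 = 2111.0
R = 1517.4 / 2111.0 = 0.7188

0.7188


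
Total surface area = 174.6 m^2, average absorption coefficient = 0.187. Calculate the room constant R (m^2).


Given values:
  S = 174.6 m^2, alpha = 0.187
Formula: R = S * alpha / (1 - alpha)
Numerator: 174.6 * 0.187 = 32.6502
Denominator: 1 - 0.187 = 0.813
R = 32.6502 / 0.813 = 40.16

40.16 m^2


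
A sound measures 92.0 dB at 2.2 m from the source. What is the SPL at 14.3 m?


Given values:
  SPL1 = 92.0 dB, r1 = 2.2 m, r2 = 14.3 m
Formula: SPL2 = SPL1 - 20 * log10(r2 / r1)
Compute ratio: r2 / r1 = 14.3 / 2.2 = 6.5
Compute log10: log10(6.5) = 0.812913
Compute drop: 20 * 0.812913 = 16.2583
SPL2 = 92.0 - 16.2583 = 75.74

75.74 dB


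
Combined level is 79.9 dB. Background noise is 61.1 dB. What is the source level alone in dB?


Given values:
  L_total = 79.9 dB, L_bg = 61.1 dB
Formula: L_source = 10 * log10(10^(L_total/10) - 10^(L_bg/10))
Convert to linear:
  10^(79.9/10) = 97723722.0956
  10^(61.1/10) = 1288249.5517
Difference: 97723722.0956 - 1288249.5517 = 96435472.5439
L_source = 10 * log10(96435472.5439) = 79.84

79.84 dB


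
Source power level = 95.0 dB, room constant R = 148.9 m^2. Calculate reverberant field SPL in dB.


Given values:
  Lw = 95.0 dB, R = 148.9 m^2
Formula: SPL = Lw + 10 * log10(4 / R)
Compute 4 / R = 4 / 148.9 = 0.026864
Compute 10 * log10(0.026864) = -15.7083
SPL = 95.0 + (-15.7083) = 79.29

79.29 dB


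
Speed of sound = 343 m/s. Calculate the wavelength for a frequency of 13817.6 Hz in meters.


Given values:
  c = 343 m/s, f = 13817.6 Hz
Formula: lambda = c / f
lambda = 343 / 13817.6
lambda = 0.0248

0.0248 m


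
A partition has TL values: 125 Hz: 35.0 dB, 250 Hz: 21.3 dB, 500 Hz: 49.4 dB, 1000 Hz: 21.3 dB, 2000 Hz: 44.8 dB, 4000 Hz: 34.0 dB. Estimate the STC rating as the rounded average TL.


Given TL values at each frequency:
  125 Hz: 35.0 dB
  250 Hz: 21.3 dB
  500 Hz: 49.4 dB
  1000 Hz: 21.3 dB
  2000 Hz: 44.8 dB
  4000 Hz: 34.0 dB
Formula: STC ~ round(average of TL values)
Sum = 35.0 + 21.3 + 49.4 + 21.3 + 44.8 + 34.0 = 205.8
Average = 205.8 / 6 = 34.3
Rounded: 34

34


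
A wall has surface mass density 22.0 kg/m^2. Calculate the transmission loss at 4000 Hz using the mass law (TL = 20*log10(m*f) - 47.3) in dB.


Given values:
  m = 22.0 kg/m^2, f = 4000 Hz
Formula: TL = 20 * log10(m * f) - 47.3
Compute m * f = 22.0 * 4000 = 88000.0
Compute log10(88000.0) = 4.944483
Compute 20 * 4.944483 = 98.8897
TL = 98.8897 - 47.3 = 51.59

51.59 dB


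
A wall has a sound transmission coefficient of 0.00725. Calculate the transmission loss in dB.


Given values:
  tau = 0.00725
Formula: TL = 10 * log10(1 / tau)
Compute 1 / tau = 1 / 0.00725 = 137.931
Compute log10(137.931) = 2.139662
TL = 10 * 2.139662 = 21.4

21.4 dB


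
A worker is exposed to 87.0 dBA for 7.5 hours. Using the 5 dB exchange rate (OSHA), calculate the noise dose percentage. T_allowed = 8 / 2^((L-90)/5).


Given values:
  L = 87.0 dBA, T = 7.5 hours
Formula: T_allowed = 8 / 2^((L - 90) / 5)
Compute exponent: (87.0 - 90) / 5 = -0.6
Compute 2^(-0.6) = 0.659754
T_allowed = 8 / 0.659754 = 12.125732 hours
Dose = (T / T_allowed) * 100
Dose = (7.5 / 12.125732) * 100 = 61.85

61.85 %


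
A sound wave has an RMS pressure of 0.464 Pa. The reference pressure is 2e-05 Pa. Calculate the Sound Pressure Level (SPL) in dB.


Given values:
  p = 0.464 Pa
  p_ref = 2e-05 Pa
Formula: SPL = 20 * log10(p / p_ref)
Compute ratio: p / p_ref = 0.464 / 2e-05 = 23200
Compute log10: log10(23200) = 4.365488
Multiply: SPL = 20 * 4.365488 = 87.31

87.31 dB


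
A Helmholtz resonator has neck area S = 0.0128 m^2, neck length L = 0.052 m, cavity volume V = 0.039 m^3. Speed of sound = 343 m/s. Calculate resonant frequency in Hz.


Given values:
  S = 0.0128 m^2, L = 0.052 m, V = 0.039 m^3, c = 343 m/s
Formula: f = (c / (2*pi)) * sqrt(S / (V * L))
Compute V * L = 0.039 * 0.052 = 0.002028
Compute S / (V * L) = 0.0128 / 0.002028 = 6.3116
Compute sqrt(6.3116) = 2.51229
Compute c / (2*pi) = 343 / 6.283185 = 54.590148
f = 54.590148 * 2.51229 = 137.15

137.15 Hz


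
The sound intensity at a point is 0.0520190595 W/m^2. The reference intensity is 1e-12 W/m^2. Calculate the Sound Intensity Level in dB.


Given values:
  I = 0.0520190595 W/m^2
  I_ref = 1e-12 W/m^2
Formula: SIL = 10 * log10(I / I_ref)
Compute ratio: I / I_ref = 52019059500
Compute log10: log10(52019059500) = 10.716162
Multiply: SIL = 10 * 10.716162 = 107.16

107.16 dB


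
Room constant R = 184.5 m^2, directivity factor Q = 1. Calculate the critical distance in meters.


Given values:
  R = 184.5 m^2, Q = 1
Formula: d_c = 0.141 * sqrt(Q * R)
Compute Q * R = 1 * 184.5 = 184.5
Compute sqrt(184.5) = 13.5831
d_c = 0.141 * 13.5831 = 1.915

1.915 m


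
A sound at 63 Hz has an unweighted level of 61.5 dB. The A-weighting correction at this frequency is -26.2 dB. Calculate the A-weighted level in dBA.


Given values:
  SPL = 61.5 dB
  A-weighting at 63 Hz = -26.2 dB
Formula: L_A = SPL + A_weight
L_A = 61.5 + (-26.2)
L_A = 35.3

35.3 dBA


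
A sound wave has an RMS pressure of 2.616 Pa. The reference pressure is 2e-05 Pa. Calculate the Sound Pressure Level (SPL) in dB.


Given values:
  p = 2.616 Pa
  p_ref = 2e-05 Pa
Formula: SPL = 20 * log10(p / p_ref)
Compute ratio: p / p_ref = 2.616 / 2e-05 = 130800
Compute log10: log10(130800) = 5.116608
Multiply: SPL = 20 * 5.116608 = 102.33

102.33 dB


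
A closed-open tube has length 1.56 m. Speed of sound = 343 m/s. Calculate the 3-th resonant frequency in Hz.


Given values:
  Tube type: closed-open, L = 1.56 m, c = 343 m/s, n = 3
Formula: f_n = (2n - 1) * c / (4 * L)
Compute 2n - 1 = 2*3 - 1 = 5
Compute 4 * L = 4 * 1.56 = 6.24
f = 5 * 343 / 6.24
f = 274.84

274.84 Hz


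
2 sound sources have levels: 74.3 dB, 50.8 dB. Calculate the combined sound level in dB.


Formula: L_total = 10 * log10( sum(10^(Li/10)) )
  Source 1: 10^(74.3/10) = 26915348.0393
  Source 2: 10^(50.8/10) = 120226.4435
Sum of linear values = 27035574.4828
L_total = 10 * log10(27035574.4828) = 74.32

74.32 dB


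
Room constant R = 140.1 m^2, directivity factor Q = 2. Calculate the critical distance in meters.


Given values:
  R = 140.1 m^2, Q = 2
Formula: d_c = 0.141 * sqrt(Q * R)
Compute Q * R = 2 * 140.1 = 280.2
Compute sqrt(280.2) = 16.7392
d_c = 0.141 * 16.7392 = 2.36

2.36 m


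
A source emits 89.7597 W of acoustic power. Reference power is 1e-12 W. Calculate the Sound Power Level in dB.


Given values:
  W = 89.7597 W
  W_ref = 1e-12 W
Formula: SWL = 10 * log10(W / W_ref)
Compute ratio: W / W_ref = 89759700000000
Compute log10: log10(89759700000000) = 13.953081
Multiply: SWL = 10 * 13.953081 = 139.53

139.53 dB


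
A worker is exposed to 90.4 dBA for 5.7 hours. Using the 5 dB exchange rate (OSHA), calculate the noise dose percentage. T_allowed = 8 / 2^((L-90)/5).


Given values:
  L = 90.4 dBA, T = 5.7 hours
Formula: T_allowed = 8 / 2^((L - 90) / 5)
Compute exponent: (90.4 - 90) / 5 = 0.08
Compute 2^(0.08) = 1.057018
T_allowed = 8 / 1.057018 = 7.568461 hours
Dose = (T / T_allowed) * 100
Dose = (5.7 / 7.568461) * 100 = 75.31

75.31 %


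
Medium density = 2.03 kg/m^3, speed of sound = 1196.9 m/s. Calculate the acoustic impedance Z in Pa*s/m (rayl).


Given values:
  rho = 2.03 kg/m^3
  c = 1196.9 m/s
Formula: Z = rho * c
Z = 2.03 * 1196.9
Z = 2429.71

2429.71 rayl


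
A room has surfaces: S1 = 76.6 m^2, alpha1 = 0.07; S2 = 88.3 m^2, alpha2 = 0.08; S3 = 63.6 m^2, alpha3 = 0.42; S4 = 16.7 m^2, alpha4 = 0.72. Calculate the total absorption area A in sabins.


Given surfaces:
  Surface 1: 76.6 * 0.07 = 5.362
  Surface 2: 88.3 * 0.08 = 7.064
  Surface 3: 63.6 * 0.42 = 26.712
  Surface 4: 16.7 * 0.72 = 12.024
Formula: A = sum(Si * alpha_i)
A = 5.362 + 7.064 + 26.712 + 12.024
A = 51.16

51.16 sabins


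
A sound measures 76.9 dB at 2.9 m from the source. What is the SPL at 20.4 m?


Given values:
  SPL1 = 76.9 dB, r1 = 2.9 m, r2 = 20.4 m
Formula: SPL2 = SPL1 - 20 * log10(r2 / r1)
Compute ratio: r2 / r1 = 20.4 / 2.9 = 7.0345
Compute log10: log10(7.0345) = 0.847233
Compute drop: 20 * 0.847233 = 16.9447
SPL2 = 76.9 - 16.9447 = 59.96

59.96 dB


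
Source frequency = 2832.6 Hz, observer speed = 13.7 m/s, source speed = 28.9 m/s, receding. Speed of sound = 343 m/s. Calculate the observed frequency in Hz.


Given values:
  f_s = 2832.6 Hz, v_o = 13.7 m/s, v_s = 28.9 m/s
  Direction: receding
Formula: f_o = f_s * (c - v_o) / (c + v_s)
Numerator: c - v_o = 343 - 13.7 = 329.3
Denominator: c + v_s = 343 + 28.9 = 371.9
f_o = 2832.6 * 329.3 / 371.9 = 2508.13

2508.13 Hz


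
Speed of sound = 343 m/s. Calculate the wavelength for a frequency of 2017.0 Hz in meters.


Given values:
  c = 343 m/s, f = 2017.0 Hz
Formula: lambda = c / f
lambda = 343 / 2017.0
lambda = 0.1701

0.1701 m


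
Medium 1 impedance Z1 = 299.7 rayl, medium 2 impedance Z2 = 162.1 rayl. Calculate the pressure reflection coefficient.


Given values:
  Z1 = 299.7 rayl, Z2 = 162.1 rayl
Formula: R = (Z2 - Z1) / (Z2 + Z1)
Numerator: Z2 - Z1 = 162.1 - 299.7 = -137.6
Denominator: Z2 + Z1 = 162.1 + 299.7 = 461.8
R = -137.6 / 461.8 = -0.298

-0.298


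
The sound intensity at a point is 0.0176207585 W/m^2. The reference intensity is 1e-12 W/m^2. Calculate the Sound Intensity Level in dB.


Given values:
  I = 0.0176207585 W/m^2
  I_ref = 1e-12 W/m^2
Formula: SIL = 10 * log10(I / I_ref)
Compute ratio: I / I_ref = 17620758500
Compute log10: log10(17620758500) = 10.246025
Multiply: SIL = 10 * 10.246025 = 102.46

102.46 dB


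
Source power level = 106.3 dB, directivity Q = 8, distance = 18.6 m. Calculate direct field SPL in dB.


Given values:
  Lw = 106.3 dB, Q = 8, r = 18.6 m
Formula: SPL = Lw + 10 * log10(Q / (4 * pi * r^2))
Compute 4 * pi * r^2 = 4 * pi * 18.6^2 = 4347.4616
Compute Q / denom = 8 / 4347.4616 = 0.00184015
Compute 10 * log10(0.00184015) = -27.3515
SPL = 106.3 + (-27.3515) = 78.95

78.95 dB


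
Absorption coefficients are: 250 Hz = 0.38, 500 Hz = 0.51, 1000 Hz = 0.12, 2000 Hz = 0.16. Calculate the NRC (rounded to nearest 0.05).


Given values:
  a_250 = 0.38, a_500 = 0.51
  a_1000 = 0.12, a_2000 = 0.16
Formula: NRC = (a250 + a500 + a1000 + a2000) / 4
Sum = 0.38 + 0.51 + 0.12 + 0.16 = 1.17
NRC = 1.17 / 4 = 0.2925
Rounded to nearest 0.05: 0.3

0.3


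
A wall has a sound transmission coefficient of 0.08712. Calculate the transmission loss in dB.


Given values:
  tau = 0.08712
Formula: TL = 10 * log10(1 / tau)
Compute 1 / tau = 1 / 0.08712 = 11.4784
Compute log10(11.4784) = 1.059881
TL = 10 * 1.059881 = 10.6

10.6 dB


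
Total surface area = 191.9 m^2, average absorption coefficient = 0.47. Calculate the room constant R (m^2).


Given values:
  S = 191.9 m^2, alpha = 0.47
Formula: R = S * alpha / (1 - alpha)
Numerator: 191.9 * 0.47 = 90.193
Denominator: 1 - 0.47 = 0.53
R = 90.193 / 0.53 = 170.18

170.18 m^2


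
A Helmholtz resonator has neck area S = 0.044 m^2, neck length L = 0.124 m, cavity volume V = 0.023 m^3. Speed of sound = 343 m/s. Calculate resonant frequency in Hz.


Given values:
  S = 0.044 m^2, L = 0.124 m, V = 0.023 m^3, c = 343 m/s
Formula: f = (c / (2*pi)) * sqrt(S / (V * L))
Compute V * L = 0.023 * 0.124 = 0.002852
Compute S / (V * L) = 0.044 / 0.002852 = 15.4278
Compute sqrt(15.4278) = 3.927824
Compute c / (2*pi) = 343 / 6.283185 = 54.590148
f = 54.590148 * 3.927824 = 214.42

214.42 Hz


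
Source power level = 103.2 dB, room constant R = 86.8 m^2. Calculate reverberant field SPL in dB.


Given values:
  Lw = 103.2 dB, R = 86.8 m^2
Formula: SPL = Lw + 10 * log10(4 / R)
Compute 4 / R = 4 / 86.8 = 0.046083
Compute 10 * log10(0.046083) = -13.3646
SPL = 103.2 + (-13.3646) = 89.84

89.84 dB


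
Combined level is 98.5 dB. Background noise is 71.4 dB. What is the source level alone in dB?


Given values:
  L_total = 98.5 dB, L_bg = 71.4 dB
Formula: L_source = 10 * log10(10^(L_total/10) - 10^(L_bg/10))
Convert to linear:
  10^(98.5/10) = 7079457843.8414
  10^(71.4/10) = 13803842.646
Difference: 7079457843.8414 - 13803842.646 = 7065654001.1954
L_source = 10 * log10(7065654001.1954) = 98.49

98.49 dB


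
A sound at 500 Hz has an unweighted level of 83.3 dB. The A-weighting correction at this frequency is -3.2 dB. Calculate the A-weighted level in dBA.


Given values:
  SPL = 83.3 dB
  A-weighting at 500 Hz = -3.2 dB
Formula: L_A = SPL + A_weight
L_A = 83.3 + (-3.2)
L_A = 80.1

80.1 dBA


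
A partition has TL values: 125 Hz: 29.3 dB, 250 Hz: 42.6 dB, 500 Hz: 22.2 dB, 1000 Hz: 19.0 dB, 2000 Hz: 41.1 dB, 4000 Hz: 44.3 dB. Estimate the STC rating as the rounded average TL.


Given TL values at each frequency:
  125 Hz: 29.3 dB
  250 Hz: 42.6 dB
  500 Hz: 22.2 dB
  1000 Hz: 19.0 dB
  2000 Hz: 41.1 dB
  4000 Hz: 44.3 dB
Formula: STC ~ round(average of TL values)
Sum = 29.3 + 42.6 + 22.2 + 19.0 + 41.1 + 44.3 = 198.5
Average = 198.5 / 6 = 33.08
Rounded: 33

33


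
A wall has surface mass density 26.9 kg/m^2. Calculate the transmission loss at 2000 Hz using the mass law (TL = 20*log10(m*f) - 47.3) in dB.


Given values:
  m = 26.9 kg/m^2, f = 2000 Hz
Formula: TL = 20 * log10(m * f) - 47.3
Compute m * f = 26.9 * 2000 = 53800.0
Compute log10(53800.0) = 4.730782
Compute 20 * 4.730782 = 94.6156
TL = 94.6156 - 47.3 = 47.32

47.32 dB


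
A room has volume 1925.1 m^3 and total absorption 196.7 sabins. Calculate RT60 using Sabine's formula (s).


Given values:
  V = 1925.1 m^3
  A = 196.7 sabins
Formula: RT60 = 0.161 * V / A
Numerator: 0.161 * 1925.1 = 309.9411
RT60 = 309.9411 / 196.7 = 1.576

1.576 s


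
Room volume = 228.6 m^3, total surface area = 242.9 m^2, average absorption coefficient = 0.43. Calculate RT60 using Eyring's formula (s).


Given values:
  V = 228.6 m^3, S = 242.9 m^2, alpha = 0.43
Formula: RT60 = 0.161 * V / (-S * ln(1 - alpha))
Compute ln(1 - 0.43) = ln(0.57) = -0.562119
Denominator: -242.9 * -0.562119 = 136.5387
Numerator: 0.161 * 228.6 = 36.8046
RT60 = 36.8046 / 136.5387 = 0.27

0.27 s


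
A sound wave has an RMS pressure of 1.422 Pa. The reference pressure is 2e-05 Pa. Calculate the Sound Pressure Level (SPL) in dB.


Given values:
  p = 1.422 Pa
  p_ref = 2e-05 Pa
Formula: SPL = 20 * log10(p / p_ref)
Compute ratio: p / p_ref = 1.422 / 2e-05 = 71100
Compute log10: log10(71100) = 4.85187
Multiply: SPL = 20 * 4.85187 = 97.04

97.04 dB


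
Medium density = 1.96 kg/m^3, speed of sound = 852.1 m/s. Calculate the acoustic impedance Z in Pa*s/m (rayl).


Given values:
  rho = 1.96 kg/m^3
  c = 852.1 m/s
Formula: Z = rho * c
Z = 1.96 * 852.1
Z = 1670.12

1670.12 rayl


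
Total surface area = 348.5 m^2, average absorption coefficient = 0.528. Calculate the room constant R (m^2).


Given values:
  S = 348.5 m^2, alpha = 0.528
Formula: R = S * alpha / (1 - alpha)
Numerator: 348.5 * 0.528 = 184.008
Denominator: 1 - 0.528 = 0.472
R = 184.008 / 0.472 = 389.85

389.85 m^2


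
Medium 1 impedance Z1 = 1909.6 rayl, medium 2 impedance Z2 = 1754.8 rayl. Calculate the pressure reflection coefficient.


Given values:
  Z1 = 1909.6 rayl, Z2 = 1754.8 rayl
Formula: R = (Z2 - Z1) / (Z2 + Z1)
Numerator: Z2 - Z1 = 1754.8 - 1909.6 = -154.8
Denominator: Z2 + Z1 = 1754.8 + 1909.6 = 3664.4
R = -154.8 / 3664.4 = -0.0422

-0.0422


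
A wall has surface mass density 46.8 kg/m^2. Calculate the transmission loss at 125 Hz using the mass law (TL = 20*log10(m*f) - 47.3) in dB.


Given values:
  m = 46.8 kg/m^2, f = 125 Hz
Formula: TL = 20 * log10(m * f) - 47.3
Compute m * f = 46.8 * 125 = 5850.0
Compute log10(5850.0) = 3.767156
Compute 20 * 3.767156 = 75.3431
TL = 75.3431 - 47.3 = 28.04

28.04 dB


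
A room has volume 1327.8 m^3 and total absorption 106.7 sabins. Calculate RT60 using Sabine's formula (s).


Given values:
  V = 1327.8 m^3
  A = 106.7 sabins
Formula: RT60 = 0.161 * V / A
Numerator: 0.161 * 1327.8 = 213.7758
RT60 = 213.7758 / 106.7 = 2.004

2.004 s


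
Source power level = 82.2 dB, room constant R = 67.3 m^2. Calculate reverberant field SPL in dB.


Given values:
  Lw = 82.2 dB, R = 67.3 m^2
Formula: SPL = Lw + 10 * log10(4 / R)
Compute 4 / R = 4 / 67.3 = 0.059435
Compute 10 * log10(0.059435) = -12.2596
SPL = 82.2 + (-12.2596) = 69.94

69.94 dB


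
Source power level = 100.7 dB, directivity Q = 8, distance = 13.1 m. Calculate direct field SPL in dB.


Given values:
  Lw = 100.7 dB, Q = 8, r = 13.1 m
Formula: SPL = Lw + 10 * log10(Q / (4 * pi * r^2))
Compute 4 * pi * r^2 = 4 * pi * 13.1^2 = 2156.5149
Compute Q / denom = 8 / 2156.5149 = 0.00370969
Compute 10 * log10(0.00370969) = -24.3066
SPL = 100.7 + (-24.3066) = 76.39

76.39 dB


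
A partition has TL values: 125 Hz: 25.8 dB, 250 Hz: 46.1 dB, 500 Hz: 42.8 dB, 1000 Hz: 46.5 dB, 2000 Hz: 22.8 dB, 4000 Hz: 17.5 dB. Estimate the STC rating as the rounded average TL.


Given TL values at each frequency:
  125 Hz: 25.8 dB
  250 Hz: 46.1 dB
  500 Hz: 42.8 dB
  1000 Hz: 46.5 dB
  2000 Hz: 22.8 dB
  4000 Hz: 17.5 dB
Formula: STC ~ round(average of TL values)
Sum = 25.8 + 46.1 + 42.8 + 46.5 + 22.8 + 17.5 = 201.5
Average = 201.5 / 6 = 33.58
Rounded: 34

34


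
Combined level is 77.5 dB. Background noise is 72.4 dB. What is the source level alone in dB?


Given values:
  L_total = 77.5 dB, L_bg = 72.4 dB
Formula: L_source = 10 * log10(10^(L_total/10) - 10^(L_bg/10))
Convert to linear:
  10^(77.5/10) = 56234132.519
  10^(72.4/10) = 17378008.2875
Difference: 56234132.519 - 17378008.2875 = 38856124.2315
L_source = 10 * log10(38856124.2315) = 75.89

75.89 dB


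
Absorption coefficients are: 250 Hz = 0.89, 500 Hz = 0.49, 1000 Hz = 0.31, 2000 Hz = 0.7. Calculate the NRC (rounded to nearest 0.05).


Given values:
  a_250 = 0.89, a_500 = 0.49
  a_1000 = 0.31, a_2000 = 0.7
Formula: NRC = (a250 + a500 + a1000 + a2000) / 4
Sum = 0.89 + 0.49 + 0.31 + 0.7 = 2.39
NRC = 2.39 / 4 = 0.5975
Rounded to nearest 0.05: 0.6

0.6


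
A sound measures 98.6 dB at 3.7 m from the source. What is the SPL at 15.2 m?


Given values:
  SPL1 = 98.6 dB, r1 = 3.7 m, r2 = 15.2 m
Formula: SPL2 = SPL1 - 20 * log10(r2 / r1)
Compute ratio: r2 / r1 = 15.2 / 3.7 = 4.1081
Compute log10: log10(4.1081) = 0.613641
Compute drop: 20 * 0.613641 = 12.2728
SPL2 = 98.6 - 12.2728 = 86.33

86.33 dB


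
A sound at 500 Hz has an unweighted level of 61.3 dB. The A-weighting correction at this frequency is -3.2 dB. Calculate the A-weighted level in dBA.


Given values:
  SPL = 61.3 dB
  A-weighting at 500 Hz = -3.2 dB
Formula: L_A = SPL + A_weight
L_A = 61.3 + (-3.2)
L_A = 58.1

58.1 dBA


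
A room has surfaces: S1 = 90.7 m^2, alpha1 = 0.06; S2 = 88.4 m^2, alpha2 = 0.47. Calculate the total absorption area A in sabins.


Given surfaces:
  Surface 1: 90.7 * 0.06 = 5.442
  Surface 2: 88.4 * 0.47 = 41.548
Formula: A = sum(Si * alpha_i)
A = 5.442 + 41.548
A = 46.99

46.99 sabins


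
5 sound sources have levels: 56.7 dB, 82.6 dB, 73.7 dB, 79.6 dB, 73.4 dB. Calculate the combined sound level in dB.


Formula: L_total = 10 * log10( sum(10^(Li/10)) )
  Source 1: 10^(56.7/10) = 467735.1413
  Source 2: 10^(82.6/10) = 181970085.861
  Source 3: 10^(73.7/10) = 23442288.1532
  Source 4: 10^(79.6/10) = 91201083.9356
  Source 5: 10^(73.4/10) = 21877616.2395
Sum of linear values = 318958809.3306
L_total = 10 * log10(318958809.3306) = 85.04

85.04 dB


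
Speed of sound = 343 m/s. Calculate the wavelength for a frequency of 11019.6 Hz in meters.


Given values:
  c = 343 m/s, f = 11019.6 Hz
Formula: lambda = c / f
lambda = 343 / 11019.6
lambda = 0.0311

0.0311 m


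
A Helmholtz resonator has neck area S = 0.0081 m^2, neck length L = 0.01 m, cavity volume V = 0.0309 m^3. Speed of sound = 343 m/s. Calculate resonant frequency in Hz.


Given values:
  S = 0.0081 m^2, L = 0.01 m, V = 0.0309 m^3, c = 343 m/s
Formula: f = (c / (2*pi)) * sqrt(S / (V * L))
Compute V * L = 0.0309 * 0.01 = 0.000309
Compute S / (V * L) = 0.0081 / 0.000309 = 26.2136
Compute sqrt(26.2136) = 5.119922
Compute c / (2*pi) = 343 / 6.283185 = 54.590148
f = 54.590148 * 5.119922 = 279.5

279.5 Hz


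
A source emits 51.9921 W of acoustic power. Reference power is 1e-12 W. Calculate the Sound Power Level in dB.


Given values:
  W = 51.9921 W
  W_ref = 1e-12 W
Formula: SWL = 10 * log10(W / W_ref)
Compute ratio: W / W_ref = 51992100000000
Compute log10: log10(51992100000000) = 13.715937
Multiply: SWL = 10 * 13.715937 = 137.16

137.16 dB


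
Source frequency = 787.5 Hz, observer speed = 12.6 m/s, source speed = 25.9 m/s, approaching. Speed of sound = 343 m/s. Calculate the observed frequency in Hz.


Given values:
  f_s = 787.5 Hz, v_o = 12.6 m/s, v_s = 25.9 m/s
  Direction: approaching
Formula: f_o = f_s * (c + v_o) / (c - v_s)
Numerator: c + v_o = 343 + 12.6 = 355.6
Denominator: c - v_s = 343 - 25.9 = 317.1
f_o = 787.5 * 355.6 / 317.1 = 883.11

883.11 Hz


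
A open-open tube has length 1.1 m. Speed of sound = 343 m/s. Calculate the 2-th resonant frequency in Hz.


Given values:
  Tube type: open-open, L = 1.1 m, c = 343 m/s, n = 2
Formula: f_n = n * c / (2 * L)
Compute 2 * L = 2 * 1.1 = 2.2
f = 2 * 343 / 2.2
f = 311.82

311.82 Hz


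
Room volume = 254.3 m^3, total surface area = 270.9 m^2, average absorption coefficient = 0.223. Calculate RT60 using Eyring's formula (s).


Given values:
  V = 254.3 m^3, S = 270.9 m^2, alpha = 0.223
Formula: RT60 = 0.161 * V / (-S * ln(1 - alpha))
Compute ln(1 - 0.223) = ln(0.777) = -0.252315
Denominator: -270.9 * -0.252315 = 68.3521
Numerator: 0.161 * 254.3 = 40.9423
RT60 = 40.9423 / 68.3521 = 0.599

0.599 s


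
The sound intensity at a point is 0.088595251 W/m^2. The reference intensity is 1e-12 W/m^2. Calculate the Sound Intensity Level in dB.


Given values:
  I = 0.088595251 W/m^2
  I_ref = 1e-12 W/m^2
Formula: SIL = 10 * log10(I / I_ref)
Compute ratio: I / I_ref = 88595251000
Compute log10: log10(88595251000) = 10.94741
Multiply: SIL = 10 * 10.94741 = 109.47

109.47 dB


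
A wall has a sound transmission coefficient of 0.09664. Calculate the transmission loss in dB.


Given values:
  tau = 0.09664
Formula: TL = 10 * log10(1 / tau)
Compute 1 / tau = 1 / 0.09664 = 10.3477
Compute log10(10.3477) = 1.014844
TL = 10 * 1.014844 = 10.15

10.15 dB


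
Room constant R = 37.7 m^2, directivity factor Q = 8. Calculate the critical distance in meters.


Given values:
  R = 37.7 m^2, Q = 8
Formula: d_c = 0.141 * sqrt(Q * R)
Compute Q * R = 8 * 37.7 = 301.6
Compute sqrt(301.6) = 17.3666
d_c = 0.141 * 17.3666 = 2.449

2.449 m


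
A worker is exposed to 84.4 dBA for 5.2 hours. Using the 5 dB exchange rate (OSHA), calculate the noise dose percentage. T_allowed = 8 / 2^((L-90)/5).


Given values:
  L = 84.4 dBA, T = 5.2 hours
Formula: T_allowed = 8 / 2^((L - 90) / 5)
Compute exponent: (84.4 - 90) / 5 = -1.12
Compute 2^(-1.12) = 0.460094
T_allowed = 8 / 0.460094 = 17.387751 hours
Dose = (T / T_allowed) * 100
Dose = (5.2 / 17.387751) * 100 = 29.91

29.91 %


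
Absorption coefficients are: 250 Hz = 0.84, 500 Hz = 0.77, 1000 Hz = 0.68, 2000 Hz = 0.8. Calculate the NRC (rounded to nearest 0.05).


Given values:
  a_250 = 0.84, a_500 = 0.77
  a_1000 = 0.68, a_2000 = 0.8
Formula: NRC = (a250 + a500 + a1000 + a2000) / 4
Sum = 0.84 + 0.77 + 0.68 + 0.8 = 3.09
NRC = 3.09 / 4 = 0.7725
Rounded to nearest 0.05: 0.75

0.75


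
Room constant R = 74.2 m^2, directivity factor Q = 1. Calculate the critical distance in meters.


Given values:
  R = 74.2 m^2, Q = 1
Formula: d_c = 0.141 * sqrt(Q * R)
Compute Q * R = 1 * 74.2 = 74.2
Compute sqrt(74.2) = 8.6139
d_c = 0.141 * 8.6139 = 1.215

1.215 m


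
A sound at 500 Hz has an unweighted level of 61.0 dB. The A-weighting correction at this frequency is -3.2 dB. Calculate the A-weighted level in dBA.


Given values:
  SPL = 61.0 dB
  A-weighting at 500 Hz = -3.2 dB
Formula: L_A = SPL + A_weight
L_A = 61.0 + (-3.2)
L_A = 57.8

57.8 dBA


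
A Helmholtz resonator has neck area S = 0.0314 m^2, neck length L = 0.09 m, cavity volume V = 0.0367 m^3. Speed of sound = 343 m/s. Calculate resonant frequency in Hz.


Given values:
  S = 0.0314 m^2, L = 0.09 m, V = 0.0367 m^3, c = 343 m/s
Formula: f = (c / (2*pi)) * sqrt(S / (V * L))
Compute V * L = 0.0367 * 0.09 = 0.003303
Compute S / (V * L) = 0.0314 / 0.003303 = 9.5065
Compute sqrt(9.5065) = 3.083261
Compute c / (2*pi) = 343 / 6.283185 = 54.590148
f = 54.590148 * 3.083261 = 168.32

168.32 Hz


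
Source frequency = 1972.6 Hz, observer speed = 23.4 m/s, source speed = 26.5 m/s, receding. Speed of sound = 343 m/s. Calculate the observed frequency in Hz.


Given values:
  f_s = 1972.6 Hz, v_o = 23.4 m/s, v_s = 26.5 m/s
  Direction: receding
Formula: f_o = f_s * (c - v_o) / (c + v_s)
Numerator: c - v_o = 343 - 23.4 = 319.6
Denominator: c + v_s = 343 + 26.5 = 369.5
f_o = 1972.6 * 319.6 / 369.5 = 1706.21

1706.21 Hz


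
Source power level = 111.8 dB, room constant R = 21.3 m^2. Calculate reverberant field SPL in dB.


Given values:
  Lw = 111.8 dB, R = 21.3 m^2
Formula: SPL = Lw + 10 * log10(4 / R)
Compute 4 / R = 4 / 21.3 = 0.187793
Compute 10 * log10(0.187793) = -7.2632
SPL = 111.8 + (-7.2632) = 104.54

104.54 dB


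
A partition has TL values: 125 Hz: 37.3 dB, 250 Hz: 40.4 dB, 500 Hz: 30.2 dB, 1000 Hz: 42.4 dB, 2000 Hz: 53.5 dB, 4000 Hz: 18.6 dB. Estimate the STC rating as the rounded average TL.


Given TL values at each frequency:
  125 Hz: 37.3 dB
  250 Hz: 40.4 dB
  500 Hz: 30.2 dB
  1000 Hz: 42.4 dB
  2000 Hz: 53.5 dB
  4000 Hz: 18.6 dB
Formula: STC ~ round(average of TL values)
Sum = 37.3 + 40.4 + 30.2 + 42.4 + 53.5 + 18.6 = 222.4
Average = 222.4 / 6 = 37.07
Rounded: 37

37


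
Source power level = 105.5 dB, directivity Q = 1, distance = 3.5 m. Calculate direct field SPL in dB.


Given values:
  Lw = 105.5 dB, Q = 1, r = 3.5 m
Formula: SPL = Lw + 10 * log10(Q / (4 * pi * r^2))
Compute 4 * pi * r^2 = 4 * pi * 3.5^2 = 153.938
Compute Q / denom = 1 / 153.938 = 0.00649612
Compute 10 * log10(0.00649612) = -21.8735
SPL = 105.5 + (-21.8735) = 83.63

83.63 dB


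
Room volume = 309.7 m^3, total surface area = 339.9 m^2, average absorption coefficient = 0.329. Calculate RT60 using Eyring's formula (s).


Given values:
  V = 309.7 m^3, S = 339.9 m^2, alpha = 0.329
Formula: RT60 = 0.161 * V / (-S * ln(1 - alpha))
Compute ln(1 - 0.329) = ln(0.671) = -0.398986
Denominator: -339.9 * -0.398986 = 135.6153
Numerator: 0.161 * 309.7 = 49.8617
RT60 = 49.8617 / 135.6153 = 0.368

0.368 s


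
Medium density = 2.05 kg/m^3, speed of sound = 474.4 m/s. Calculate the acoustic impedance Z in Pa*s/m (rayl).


Given values:
  rho = 2.05 kg/m^3
  c = 474.4 m/s
Formula: Z = rho * c
Z = 2.05 * 474.4
Z = 972.52

972.52 rayl


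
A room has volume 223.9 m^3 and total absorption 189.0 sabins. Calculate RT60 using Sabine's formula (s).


Given values:
  V = 223.9 m^3
  A = 189.0 sabins
Formula: RT60 = 0.161 * V / A
Numerator: 0.161 * 223.9 = 36.0479
RT60 = 36.0479 / 189.0 = 0.191

0.191 s


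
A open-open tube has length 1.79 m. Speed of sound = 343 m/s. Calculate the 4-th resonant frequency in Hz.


Given values:
  Tube type: open-open, L = 1.79 m, c = 343 m/s, n = 4
Formula: f_n = n * c / (2 * L)
Compute 2 * L = 2 * 1.79 = 3.58
f = 4 * 343 / 3.58
f = 383.24

383.24 Hz


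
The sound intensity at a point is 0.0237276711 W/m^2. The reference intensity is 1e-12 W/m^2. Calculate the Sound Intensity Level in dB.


Given values:
  I = 0.0237276711 W/m^2
  I_ref = 1e-12 W/m^2
Formula: SIL = 10 * log10(I / I_ref)
Compute ratio: I / I_ref = 23727671100
Compute log10: log10(23727671100) = 10.375255
Multiply: SIL = 10 * 10.375255 = 103.75

103.75 dB


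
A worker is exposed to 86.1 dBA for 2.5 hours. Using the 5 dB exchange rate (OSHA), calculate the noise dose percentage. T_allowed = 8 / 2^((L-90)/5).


Given values:
  L = 86.1 dBA, T = 2.5 hours
Formula: T_allowed = 8 / 2^((L - 90) / 5)
Compute exponent: (86.1 - 90) / 5 = -0.78
Compute 2^(-0.78) = 0.582367
T_allowed = 8 / 0.582367 = 13.737042 hours
Dose = (T / T_allowed) * 100
Dose = (2.5 / 13.737042) * 100 = 18.2

18.2 %


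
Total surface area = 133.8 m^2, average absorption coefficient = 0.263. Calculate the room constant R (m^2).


Given values:
  S = 133.8 m^2, alpha = 0.263
Formula: R = S * alpha / (1 - alpha)
Numerator: 133.8 * 0.263 = 35.1894
Denominator: 1 - 0.263 = 0.737
R = 35.1894 / 0.737 = 47.75

47.75 m^2


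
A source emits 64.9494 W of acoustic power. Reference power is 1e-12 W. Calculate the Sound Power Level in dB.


Given values:
  W = 64.9494 W
  W_ref = 1e-12 W
Formula: SWL = 10 * log10(W / W_ref)
Compute ratio: W / W_ref = 64949400000000
Compute log10: log10(64949400000000) = 13.812575
Multiply: SWL = 10 * 13.812575 = 138.13

138.13 dB


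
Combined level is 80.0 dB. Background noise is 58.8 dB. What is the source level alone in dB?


Given values:
  L_total = 80.0 dB, L_bg = 58.8 dB
Formula: L_source = 10 * log10(10^(L_total/10) - 10^(L_bg/10))
Convert to linear:
  10^(80.0/10) = 100000000.0
  10^(58.8/10) = 758577.575
Difference: 100000000.0 - 758577.575 = 99241422.425
L_source = 10 * log10(99241422.425) = 79.97

79.97 dB


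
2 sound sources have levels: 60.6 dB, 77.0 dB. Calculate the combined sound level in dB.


Formula: L_total = 10 * log10( sum(10^(Li/10)) )
  Source 1: 10^(60.6/10) = 1148153.6215
  Source 2: 10^(77.0/10) = 50118723.3627
Sum of linear values = 51266876.9842
L_total = 10 * log10(51266876.9842) = 77.1

77.1 dB


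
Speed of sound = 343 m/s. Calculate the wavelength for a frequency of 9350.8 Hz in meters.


Given values:
  c = 343 m/s, f = 9350.8 Hz
Formula: lambda = c / f
lambda = 343 / 9350.8
lambda = 0.0367

0.0367 m


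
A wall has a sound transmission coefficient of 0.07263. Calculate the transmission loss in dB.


Given values:
  tau = 0.07263
Formula: TL = 10 * log10(1 / tau)
Compute 1 / tau = 1 / 0.07263 = 13.7684
Compute log10(13.7684) = 1.138883
TL = 10 * 1.138883 = 11.39

11.39 dB


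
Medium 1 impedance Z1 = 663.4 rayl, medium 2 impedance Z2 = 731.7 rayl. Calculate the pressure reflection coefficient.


Given values:
  Z1 = 663.4 rayl, Z2 = 731.7 rayl
Formula: R = (Z2 - Z1) / (Z2 + Z1)
Numerator: Z2 - Z1 = 731.7 - 663.4 = 68.3
Denominator: Z2 + Z1 = 731.7 + 663.4 = 1395.1
R = 68.3 / 1395.1 = 0.049

0.049


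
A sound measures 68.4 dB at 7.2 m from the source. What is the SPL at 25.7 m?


Given values:
  SPL1 = 68.4 dB, r1 = 7.2 m, r2 = 25.7 m
Formula: SPL2 = SPL1 - 20 * log10(r2 / r1)
Compute ratio: r2 / r1 = 25.7 / 7.2 = 3.5694
Compute log10: log10(3.5694) = 0.552595
Compute drop: 20 * 0.552595 = 11.0519
SPL2 = 68.4 - 11.0519 = 57.35

57.35 dB


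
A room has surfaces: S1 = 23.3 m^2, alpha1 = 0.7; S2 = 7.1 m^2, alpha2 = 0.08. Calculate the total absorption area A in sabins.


Given surfaces:
  Surface 1: 23.3 * 0.7 = 16.31
  Surface 2: 7.1 * 0.08 = 0.568
Formula: A = sum(Si * alpha_i)
A = 16.31 + 0.568
A = 16.88

16.88 sabins


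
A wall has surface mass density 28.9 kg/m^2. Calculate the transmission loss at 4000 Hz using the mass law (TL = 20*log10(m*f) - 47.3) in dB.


Given values:
  m = 28.9 kg/m^2, f = 4000 Hz
Formula: TL = 20 * log10(m * f) - 47.3
Compute m * f = 28.9 * 4000 = 115600.0
Compute log10(115600.0) = 5.062958
Compute 20 * 5.062958 = 101.2592
TL = 101.2592 - 47.3 = 53.96

53.96 dB


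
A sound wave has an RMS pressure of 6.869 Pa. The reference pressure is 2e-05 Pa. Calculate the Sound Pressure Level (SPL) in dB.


Given values:
  p = 6.869 Pa
  p_ref = 2e-05 Pa
Formula: SPL = 20 * log10(p / p_ref)
Compute ratio: p / p_ref = 6.869 / 2e-05 = 343450
Compute log10: log10(343450) = 5.535864
Multiply: SPL = 20 * 5.535864 = 110.72

110.72 dB


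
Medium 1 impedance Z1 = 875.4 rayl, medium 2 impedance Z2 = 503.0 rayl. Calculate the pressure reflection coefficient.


Given values:
  Z1 = 875.4 rayl, Z2 = 503.0 rayl
Formula: R = (Z2 - Z1) / (Z2 + Z1)
Numerator: Z2 - Z1 = 503.0 - 875.4 = -372.4
Denominator: Z2 + Z1 = 503.0 + 875.4 = 1378.4
R = -372.4 / 1378.4 = -0.2702

-0.2702


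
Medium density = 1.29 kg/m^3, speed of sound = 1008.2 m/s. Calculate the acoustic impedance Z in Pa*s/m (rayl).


Given values:
  rho = 1.29 kg/m^3
  c = 1008.2 m/s
Formula: Z = rho * c
Z = 1.29 * 1008.2
Z = 1300.58

1300.58 rayl


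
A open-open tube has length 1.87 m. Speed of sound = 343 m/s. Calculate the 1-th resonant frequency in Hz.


Given values:
  Tube type: open-open, L = 1.87 m, c = 343 m/s, n = 1
Formula: f_n = n * c / (2 * L)
Compute 2 * L = 2 * 1.87 = 3.74
f = 1 * 343 / 3.74
f = 91.71

91.71 Hz


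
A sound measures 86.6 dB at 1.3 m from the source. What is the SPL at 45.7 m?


Given values:
  SPL1 = 86.6 dB, r1 = 1.3 m, r2 = 45.7 m
Formula: SPL2 = SPL1 - 20 * log10(r2 / r1)
Compute ratio: r2 / r1 = 45.7 / 1.3 = 35.1538
Compute log10: log10(35.1538) = 1.545972
Compute drop: 20 * 1.545972 = 30.9194
SPL2 = 86.6 - 30.9194 = 55.68

55.68 dB


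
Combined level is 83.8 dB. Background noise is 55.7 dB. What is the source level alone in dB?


Given values:
  L_total = 83.8 dB, L_bg = 55.7 dB
Formula: L_source = 10 * log10(10^(L_total/10) - 10^(L_bg/10))
Convert to linear:
  10^(83.8/10) = 239883291.9019
  10^(55.7/10) = 371535.2291
Difference: 239883291.9019 - 371535.2291 = 239511756.6728
L_source = 10 * log10(239511756.6728) = 83.79

83.79 dB


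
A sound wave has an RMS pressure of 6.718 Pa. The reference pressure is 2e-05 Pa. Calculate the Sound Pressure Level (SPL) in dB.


Given values:
  p = 6.718 Pa
  p_ref = 2e-05 Pa
Formula: SPL = 20 * log10(p / p_ref)
Compute ratio: p / p_ref = 6.718 / 2e-05 = 335900
Compute log10: log10(335900) = 5.52621
Multiply: SPL = 20 * 5.52621 = 110.52

110.52 dB


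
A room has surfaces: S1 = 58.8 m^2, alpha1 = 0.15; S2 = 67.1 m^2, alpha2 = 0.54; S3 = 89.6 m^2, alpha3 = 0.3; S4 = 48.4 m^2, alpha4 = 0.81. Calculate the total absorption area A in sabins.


Given surfaces:
  Surface 1: 58.8 * 0.15 = 8.82
  Surface 2: 67.1 * 0.54 = 36.234
  Surface 3: 89.6 * 0.3 = 26.88
  Surface 4: 48.4 * 0.81 = 39.204
Formula: A = sum(Si * alpha_i)
A = 8.82 + 36.234 + 26.88 + 39.204
A = 111.14

111.14 sabins


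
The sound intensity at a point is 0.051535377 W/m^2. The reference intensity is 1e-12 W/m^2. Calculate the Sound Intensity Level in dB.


Given values:
  I = 0.051535377 W/m^2
  I_ref = 1e-12 W/m^2
Formula: SIL = 10 * log10(I / I_ref)
Compute ratio: I / I_ref = 51535377000
Compute log10: log10(51535377000) = 10.712105
Multiply: SIL = 10 * 10.712105 = 107.12

107.12 dB


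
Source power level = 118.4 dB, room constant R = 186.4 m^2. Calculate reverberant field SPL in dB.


Given values:
  Lw = 118.4 dB, R = 186.4 m^2
Formula: SPL = Lw + 10 * log10(4 / R)
Compute 4 / R = 4 / 186.4 = 0.021459
Compute 10 * log10(0.021459) = -16.6839
SPL = 118.4 + (-16.6839) = 101.72

101.72 dB


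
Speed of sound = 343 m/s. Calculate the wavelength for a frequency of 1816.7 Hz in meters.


Given values:
  c = 343 m/s, f = 1816.7 Hz
Formula: lambda = c / f
lambda = 343 / 1816.7
lambda = 0.1888

0.1888 m


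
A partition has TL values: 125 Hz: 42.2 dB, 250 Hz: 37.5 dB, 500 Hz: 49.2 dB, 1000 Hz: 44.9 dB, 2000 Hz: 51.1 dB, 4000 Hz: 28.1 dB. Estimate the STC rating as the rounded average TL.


Given TL values at each frequency:
  125 Hz: 42.2 dB
  250 Hz: 37.5 dB
  500 Hz: 49.2 dB
  1000 Hz: 44.9 dB
  2000 Hz: 51.1 dB
  4000 Hz: 28.1 dB
Formula: STC ~ round(average of TL values)
Sum = 42.2 + 37.5 + 49.2 + 44.9 + 51.1 + 28.1 = 253.0
Average = 253.0 / 6 = 42.17
Rounded: 42

42


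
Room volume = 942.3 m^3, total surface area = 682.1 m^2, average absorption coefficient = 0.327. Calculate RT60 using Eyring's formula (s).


Given values:
  V = 942.3 m^3, S = 682.1 m^2, alpha = 0.327
Formula: RT60 = 0.161 * V / (-S * ln(1 - alpha))
Compute ln(1 - 0.327) = ln(0.673) = -0.39601
Denominator: -682.1 * -0.39601 = 270.1184
Numerator: 0.161 * 942.3 = 151.7103
RT60 = 151.7103 / 270.1184 = 0.562

0.562 s


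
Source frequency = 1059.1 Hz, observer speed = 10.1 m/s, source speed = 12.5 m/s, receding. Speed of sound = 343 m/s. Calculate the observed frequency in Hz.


Given values:
  f_s = 1059.1 Hz, v_o = 10.1 m/s, v_s = 12.5 m/s
  Direction: receding
Formula: f_o = f_s * (c - v_o) / (c + v_s)
Numerator: c - v_o = 343 - 10.1 = 332.9
Denominator: c + v_s = 343 + 12.5 = 355.5
f_o = 1059.1 * 332.9 / 355.5 = 991.77

991.77 Hz


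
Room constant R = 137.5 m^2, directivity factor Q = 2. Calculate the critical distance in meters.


Given values:
  R = 137.5 m^2, Q = 2
Formula: d_c = 0.141 * sqrt(Q * R)
Compute Q * R = 2 * 137.5 = 275.0
Compute sqrt(275.0) = 16.5831
d_c = 0.141 * 16.5831 = 2.338

2.338 m


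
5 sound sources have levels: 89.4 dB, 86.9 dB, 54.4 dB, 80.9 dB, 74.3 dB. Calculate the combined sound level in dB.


Formula: L_total = 10 * log10( sum(10^(Li/10)) )
  Source 1: 10^(89.4/10) = 870963589.9561
  Source 2: 10^(86.9/10) = 489778819.3684
  Source 3: 10^(54.4/10) = 275422.8703
  Source 4: 10^(80.9/10) = 123026877.0812
  Source 5: 10^(74.3/10) = 26915348.0393
Sum of linear values = 1510960057.3153
L_total = 10 * log10(1510960057.3153) = 91.79

91.79 dB


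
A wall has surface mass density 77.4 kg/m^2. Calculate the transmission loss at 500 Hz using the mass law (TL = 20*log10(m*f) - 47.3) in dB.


Given values:
  m = 77.4 kg/m^2, f = 500 Hz
Formula: TL = 20 * log10(m * f) - 47.3
Compute m * f = 77.4 * 500 = 38700.0
Compute log10(38700.0) = 4.587711
Compute 20 * 4.587711 = 91.7542
TL = 91.7542 - 47.3 = 44.45

44.45 dB


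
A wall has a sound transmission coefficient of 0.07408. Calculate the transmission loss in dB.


Given values:
  tau = 0.07408
Formula: TL = 10 * log10(1 / tau)
Compute 1 / tau = 1 / 0.07408 = 13.4989
Compute log10(13.4989) = 1.130298
TL = 10 * 1.130298 = 11.3

11.3 dB


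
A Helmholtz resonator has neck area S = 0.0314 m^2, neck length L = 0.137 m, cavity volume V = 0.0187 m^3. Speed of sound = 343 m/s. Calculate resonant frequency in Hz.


Given values:
  S = 0.0314 m^2, L = 0.137 m, V = 0.0187 m^3, c = 343 m/s
Formula: f = (c / (2*pi)) * sqrt(S / (V * L))
Compute V * L = 0.0187 * 0.137 = 0.0025619
Compute S / (V * L) = 0.0314 / 0.0025619 = 12.2565
Compute sqrt(12.2565) = 3.500928
Compute c / (2*pi) = 343 / 6.283185 = 54.590148
f = 54.590148 * 3.500928 = 191.12

191.12 Hz


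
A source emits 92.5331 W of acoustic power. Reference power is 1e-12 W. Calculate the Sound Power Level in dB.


Given values:
  W = 92.5331 W
  W_ref = 1e-12 W
Formula: SWL = 10 * log10(W / W_ref)
Compute ratio: W / W_ref = 92533100000000
Compute log10: log10(92533100000000) = 13.966297
Multiply: SWL = 10 * 13.966297 = 139.66

139.66 dB


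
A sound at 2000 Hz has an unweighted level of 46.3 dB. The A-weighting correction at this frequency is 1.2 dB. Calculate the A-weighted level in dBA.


Given values:
  SPL = 46.3 dB
  A-weighting at 2000 Hz = 1.2 dB
Formula: L_A = SPL + A_weight
L_A = 46.3 + (1.2)
L_A = 47.5

47.5 dBA


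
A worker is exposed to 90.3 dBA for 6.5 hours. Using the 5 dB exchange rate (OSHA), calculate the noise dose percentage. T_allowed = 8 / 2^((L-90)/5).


Given values:
  L = 90.3 dBA, T = 6.5 hours
Formula: T_allowed = 8 / 2^((L - 90) / 5)
Compute exponent: (90.3 - 90) / 5 = 0.06
Compute 2^(0.06) = 1.042466
T_allowed = 8 / 1.042466 = 7.674111 hours
Dose = (T / T_allowed) * 100
Dose = (6.5 / 7.674111) * 100 = 84.7

84.7 %


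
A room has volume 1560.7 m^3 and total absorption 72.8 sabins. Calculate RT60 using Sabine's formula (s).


Given values:
  V = 1560.7 m^3
  A = 72.8 sabins
Formula: RT60 = 0.161 * V / A
Numerator: 0.161 * 1560.7 = 251.2727
RT60 = 251.2727 / 72.8 = 3.452

3.452 s


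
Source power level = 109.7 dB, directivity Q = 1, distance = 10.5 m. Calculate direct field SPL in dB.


Given values:
  Lw = 109.7 dB, Q = 1, r = 10.5 m
Formula: SPL = Lw + 10 * log10(Q / (4 * pi * r^2))
Compute 4 * pi * r^2 = 4 * pi * 10.5^2 = 1385.4424
Compute Q / denom = 1 / 1385.4424 = 0.00072179
Compute 10 * log10(0.00072179) = -31.4159
SPL = 109.7 + (-31.4159) = 78.28

78.28 dB
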